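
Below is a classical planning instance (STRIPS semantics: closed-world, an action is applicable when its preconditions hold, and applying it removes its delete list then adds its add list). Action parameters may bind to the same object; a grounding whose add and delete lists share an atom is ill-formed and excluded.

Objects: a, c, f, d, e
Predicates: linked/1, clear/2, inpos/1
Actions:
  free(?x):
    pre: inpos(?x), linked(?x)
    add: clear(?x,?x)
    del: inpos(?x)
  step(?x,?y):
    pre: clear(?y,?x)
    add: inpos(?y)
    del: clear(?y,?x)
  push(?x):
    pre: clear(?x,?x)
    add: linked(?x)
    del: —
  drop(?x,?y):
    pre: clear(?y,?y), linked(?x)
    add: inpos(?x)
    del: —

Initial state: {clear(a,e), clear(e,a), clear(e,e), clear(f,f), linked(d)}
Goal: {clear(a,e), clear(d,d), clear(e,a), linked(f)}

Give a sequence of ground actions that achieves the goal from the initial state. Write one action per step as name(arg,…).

1. push(f)  →  {clear(a,e), clear(e,a), clear(e,e), clear(f,f), linked(d), linked(f)}
2. drop(d,f)  →  {clear(a,e), clear(e,a), clear(e,e), clear(f,f), inpos(d), linked(d), linked(f)}
3. free(d)  →  {clear(a,e), clear(d,d), clear(e,a), clear(e,e), clear(f,f), linked(d), linked(f)}

push(f); drop(d,f); free(d)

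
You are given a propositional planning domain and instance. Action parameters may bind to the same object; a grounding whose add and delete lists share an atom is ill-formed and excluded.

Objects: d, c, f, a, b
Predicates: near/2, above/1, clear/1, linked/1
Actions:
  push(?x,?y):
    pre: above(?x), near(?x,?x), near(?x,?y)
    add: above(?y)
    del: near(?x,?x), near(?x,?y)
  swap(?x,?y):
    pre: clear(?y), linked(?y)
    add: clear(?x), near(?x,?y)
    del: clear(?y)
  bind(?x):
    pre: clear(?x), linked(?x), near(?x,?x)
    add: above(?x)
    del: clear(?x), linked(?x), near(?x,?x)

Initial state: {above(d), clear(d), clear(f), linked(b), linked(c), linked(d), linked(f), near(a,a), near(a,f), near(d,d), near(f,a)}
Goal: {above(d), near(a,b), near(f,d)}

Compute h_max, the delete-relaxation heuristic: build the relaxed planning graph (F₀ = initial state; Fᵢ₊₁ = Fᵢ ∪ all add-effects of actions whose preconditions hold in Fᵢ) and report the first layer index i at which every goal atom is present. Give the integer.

F0 = init (11 atoms)
F1 = F0 ∪ {clear(a), clear(b), clear(c), near(a,d), near(b,d), near(b,f), near(c,d), near(c,f), near(d,f), near(f,d)}  (21 atoms)
F2 = F1 ∪ {above(f), near(a,b), near(a,c), near(b,c), near(c,b), near(d,b), near(d,c), near(f,b), near(f,c)}  (30 atoms)
goal ⊆ F2  ⇒  h_max = 2

2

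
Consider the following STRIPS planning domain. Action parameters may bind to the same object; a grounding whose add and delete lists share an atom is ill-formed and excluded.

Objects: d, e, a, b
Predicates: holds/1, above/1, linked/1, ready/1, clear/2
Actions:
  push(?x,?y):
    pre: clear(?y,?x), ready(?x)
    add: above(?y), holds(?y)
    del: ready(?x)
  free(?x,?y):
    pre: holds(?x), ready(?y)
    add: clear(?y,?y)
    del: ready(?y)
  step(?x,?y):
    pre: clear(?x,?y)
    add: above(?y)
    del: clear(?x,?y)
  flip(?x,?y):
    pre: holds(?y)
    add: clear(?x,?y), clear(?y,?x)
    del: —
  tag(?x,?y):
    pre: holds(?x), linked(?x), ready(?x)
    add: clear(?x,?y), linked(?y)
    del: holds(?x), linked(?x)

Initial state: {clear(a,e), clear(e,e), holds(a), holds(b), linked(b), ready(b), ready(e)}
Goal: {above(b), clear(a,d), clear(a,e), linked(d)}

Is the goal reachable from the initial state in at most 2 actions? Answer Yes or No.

No

1. flip(d,a)  →  {clear(a,d), clear(a,e), clear(d,a), clear(e,e), holds(a), holds(b), linked(b), ready(b), ready(e)}
2. flip(d,b)  →  {clear(a,d), clear(a,e), clear(b,d), clear(d,a), clear(d,b), clear(e,e), holds(a), holds(b), linked(b), ready(b), ready(e)}
3. step(d,b)  →  {above(b), clear(a,d), clear(a,e), clear(b,d), clear(d,a), clear(e,e), holds(a), holds(b), linked(b), ready(b), ready(e)}
4. tag(b,d)  →  {above(b), clear(a,d), clear(a,e), clear(b,d), clear(d,a), clear(e,e), holds(a), linked(d), ready(b), ready(e)}
optimal plan length = 4; 4 > 2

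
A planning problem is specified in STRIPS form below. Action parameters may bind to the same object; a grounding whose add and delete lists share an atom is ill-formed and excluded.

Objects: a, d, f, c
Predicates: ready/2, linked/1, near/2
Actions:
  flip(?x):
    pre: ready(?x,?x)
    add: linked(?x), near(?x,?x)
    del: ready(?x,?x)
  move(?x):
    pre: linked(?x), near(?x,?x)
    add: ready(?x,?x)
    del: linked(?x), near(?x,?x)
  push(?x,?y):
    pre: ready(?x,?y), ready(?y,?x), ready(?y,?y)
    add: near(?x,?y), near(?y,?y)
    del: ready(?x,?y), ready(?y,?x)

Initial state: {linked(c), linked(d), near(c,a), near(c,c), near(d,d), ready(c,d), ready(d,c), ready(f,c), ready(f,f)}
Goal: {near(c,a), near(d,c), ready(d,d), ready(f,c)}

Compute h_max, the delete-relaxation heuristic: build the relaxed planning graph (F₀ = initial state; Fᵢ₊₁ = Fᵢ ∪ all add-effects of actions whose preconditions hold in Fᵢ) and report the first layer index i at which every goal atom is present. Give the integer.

F0 = init (9 atoms)
F1 = F0 ∪ {linked(f), near(f,f), ready(c,c), ready(d,d)}  (13 atoms)
F2 = F1 ∪ {near(c,d), near(d,c)}  (15 atoms)
goal ⊆ F2  ⇒  h_max = 2

2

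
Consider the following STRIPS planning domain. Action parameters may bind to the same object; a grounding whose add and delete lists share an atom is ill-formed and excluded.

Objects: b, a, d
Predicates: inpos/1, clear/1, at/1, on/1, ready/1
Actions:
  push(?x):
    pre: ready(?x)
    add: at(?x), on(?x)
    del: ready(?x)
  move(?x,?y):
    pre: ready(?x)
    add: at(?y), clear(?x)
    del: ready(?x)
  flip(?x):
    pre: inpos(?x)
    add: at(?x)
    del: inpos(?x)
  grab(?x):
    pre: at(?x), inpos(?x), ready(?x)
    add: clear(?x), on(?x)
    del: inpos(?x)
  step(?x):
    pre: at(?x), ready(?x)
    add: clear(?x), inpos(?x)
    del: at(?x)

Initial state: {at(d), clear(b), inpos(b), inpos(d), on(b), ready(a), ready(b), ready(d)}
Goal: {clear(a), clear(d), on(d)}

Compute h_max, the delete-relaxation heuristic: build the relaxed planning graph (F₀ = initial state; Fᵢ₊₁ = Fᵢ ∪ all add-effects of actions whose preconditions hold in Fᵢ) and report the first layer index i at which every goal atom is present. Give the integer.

1

F0 = init (8 atoms)
F1 = F0 ∪ {at(a), at(b), clear(a), clear(d), on(a), on(d)}  (14 atoms)
goal ⊆ F1  ⇒  h_max = 1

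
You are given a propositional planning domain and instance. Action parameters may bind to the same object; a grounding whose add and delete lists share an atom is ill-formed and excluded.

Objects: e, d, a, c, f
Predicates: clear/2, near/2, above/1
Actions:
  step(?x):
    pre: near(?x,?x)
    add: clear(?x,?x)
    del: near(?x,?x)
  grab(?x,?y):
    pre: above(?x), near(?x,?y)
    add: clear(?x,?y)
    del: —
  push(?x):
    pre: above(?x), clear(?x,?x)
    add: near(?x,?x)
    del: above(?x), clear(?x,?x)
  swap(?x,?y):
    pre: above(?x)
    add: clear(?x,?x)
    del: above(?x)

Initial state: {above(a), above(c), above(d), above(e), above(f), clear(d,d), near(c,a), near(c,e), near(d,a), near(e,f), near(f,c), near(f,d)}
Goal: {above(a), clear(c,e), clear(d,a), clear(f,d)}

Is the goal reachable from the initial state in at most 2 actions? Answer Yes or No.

1. grab(d,a)  →  {above(a), above(c), above(d), above(e), above(f), clear(d,a), clear(d,d), near(c,a), near(c,e), near(d,a), near(e,f), near(f,c), near(f,d)}
2. grab(c,e)  →  {above(a), above(c), above(d), above(e), above(f), clear(c,e), clear(d,a), clear(d,d), near(c,a), near(c,e), near(d,a), near(e,f), near(f,c), near(f,d)}
3. grab(f,d)  →  {above(a), above(c), above(d), above(e), above(f), clear(c,e), clear(d,a), clear(d,d), clear(f,d), near(c,a), near(c,e), near(d,a), near(e,f), near(f,c), near(f,d)}
optimal plan length = 3; 3 > 2

No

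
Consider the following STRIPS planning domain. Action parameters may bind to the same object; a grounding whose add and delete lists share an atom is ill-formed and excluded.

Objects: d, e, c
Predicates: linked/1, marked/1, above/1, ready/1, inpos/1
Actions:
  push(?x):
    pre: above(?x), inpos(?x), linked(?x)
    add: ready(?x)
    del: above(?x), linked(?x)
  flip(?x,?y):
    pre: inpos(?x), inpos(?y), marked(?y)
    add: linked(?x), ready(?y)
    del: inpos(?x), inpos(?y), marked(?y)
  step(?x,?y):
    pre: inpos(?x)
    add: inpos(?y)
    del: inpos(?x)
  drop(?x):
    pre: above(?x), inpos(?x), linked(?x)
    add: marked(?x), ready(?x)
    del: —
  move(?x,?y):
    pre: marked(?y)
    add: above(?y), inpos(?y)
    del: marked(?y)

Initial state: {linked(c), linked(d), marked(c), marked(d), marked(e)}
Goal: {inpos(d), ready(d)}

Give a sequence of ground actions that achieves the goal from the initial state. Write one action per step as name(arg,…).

1. move(d,d)  →  {above(d), inpos(d), linked(c), linked(d), marked(c), marked(e)}
2. push(d)  →  {inpos(d), linked(c), marked(c), marked(e), ready(d)}

move(d,d); push(d)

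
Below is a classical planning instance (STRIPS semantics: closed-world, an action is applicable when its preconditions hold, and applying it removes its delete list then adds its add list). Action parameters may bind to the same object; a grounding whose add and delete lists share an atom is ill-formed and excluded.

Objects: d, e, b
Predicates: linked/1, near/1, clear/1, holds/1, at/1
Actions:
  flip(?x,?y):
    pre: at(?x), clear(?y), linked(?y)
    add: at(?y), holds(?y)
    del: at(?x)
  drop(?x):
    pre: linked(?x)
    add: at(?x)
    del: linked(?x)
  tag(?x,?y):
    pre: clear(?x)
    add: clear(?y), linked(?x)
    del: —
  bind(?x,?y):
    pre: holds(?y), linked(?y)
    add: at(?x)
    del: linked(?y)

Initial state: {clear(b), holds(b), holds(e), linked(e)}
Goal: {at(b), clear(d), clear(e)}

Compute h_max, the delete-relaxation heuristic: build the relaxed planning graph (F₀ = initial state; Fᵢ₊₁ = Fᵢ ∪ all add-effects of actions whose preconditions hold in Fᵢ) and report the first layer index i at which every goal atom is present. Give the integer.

1

F0 = init (4 atoms)
F1 = F0 ∪ {at(b), at(d), at(e), clear(d), clear(e), linked(b)}  (10 atoms)
goal ⊆ F1  ⇒  h_max = 1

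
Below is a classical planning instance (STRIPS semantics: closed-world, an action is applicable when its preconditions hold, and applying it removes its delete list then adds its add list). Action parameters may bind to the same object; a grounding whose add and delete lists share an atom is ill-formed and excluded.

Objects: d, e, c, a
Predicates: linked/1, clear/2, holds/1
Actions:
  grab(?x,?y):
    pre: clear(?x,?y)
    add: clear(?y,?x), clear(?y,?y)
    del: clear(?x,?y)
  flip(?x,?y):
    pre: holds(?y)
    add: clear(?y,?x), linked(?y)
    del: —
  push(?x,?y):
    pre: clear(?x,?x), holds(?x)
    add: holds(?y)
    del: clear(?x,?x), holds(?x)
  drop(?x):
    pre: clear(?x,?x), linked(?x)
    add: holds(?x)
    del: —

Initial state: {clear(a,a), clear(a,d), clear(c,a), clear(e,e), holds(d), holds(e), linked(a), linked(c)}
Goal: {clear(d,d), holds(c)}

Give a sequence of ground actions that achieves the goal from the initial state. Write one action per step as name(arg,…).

grab(a,d); push(e,c)

1. grab(a,d)  →  {clear(a,a), clear(c,a), clear(d,a), clear(d,d), clear(e,e), holds(d), holds(e), linked(a), linked(c)}
2. push(e,c)  →  {clear(a,a), clear(c,a), clear(d,a), clear(d,d), holds(c), holds(d), linked(a), linked(c)}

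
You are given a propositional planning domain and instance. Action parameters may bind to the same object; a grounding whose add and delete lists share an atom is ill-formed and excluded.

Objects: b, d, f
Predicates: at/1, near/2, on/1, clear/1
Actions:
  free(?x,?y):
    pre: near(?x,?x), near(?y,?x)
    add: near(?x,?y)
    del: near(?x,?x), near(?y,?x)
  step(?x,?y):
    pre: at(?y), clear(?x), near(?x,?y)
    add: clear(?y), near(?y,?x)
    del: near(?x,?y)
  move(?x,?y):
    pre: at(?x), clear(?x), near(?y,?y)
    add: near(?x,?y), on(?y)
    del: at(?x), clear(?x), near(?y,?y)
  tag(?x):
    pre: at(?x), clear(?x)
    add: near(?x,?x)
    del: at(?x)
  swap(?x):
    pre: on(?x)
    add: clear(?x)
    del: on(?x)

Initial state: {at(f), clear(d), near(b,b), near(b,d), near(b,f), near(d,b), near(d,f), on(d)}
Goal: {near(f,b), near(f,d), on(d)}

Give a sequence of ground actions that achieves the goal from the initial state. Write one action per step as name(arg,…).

1. step(d,f)  →  {at(f), clear(d), clear(f), near(b,b), near(b,d), near(b,f), near(d,b), near(f,d), on(d)}
2. move(f,b)  →  {clear(d), near(b,d), near(b,f), near(d,b), near(f,b), near(f,d), on(b), on(d)}

step(d,f); move(f,b)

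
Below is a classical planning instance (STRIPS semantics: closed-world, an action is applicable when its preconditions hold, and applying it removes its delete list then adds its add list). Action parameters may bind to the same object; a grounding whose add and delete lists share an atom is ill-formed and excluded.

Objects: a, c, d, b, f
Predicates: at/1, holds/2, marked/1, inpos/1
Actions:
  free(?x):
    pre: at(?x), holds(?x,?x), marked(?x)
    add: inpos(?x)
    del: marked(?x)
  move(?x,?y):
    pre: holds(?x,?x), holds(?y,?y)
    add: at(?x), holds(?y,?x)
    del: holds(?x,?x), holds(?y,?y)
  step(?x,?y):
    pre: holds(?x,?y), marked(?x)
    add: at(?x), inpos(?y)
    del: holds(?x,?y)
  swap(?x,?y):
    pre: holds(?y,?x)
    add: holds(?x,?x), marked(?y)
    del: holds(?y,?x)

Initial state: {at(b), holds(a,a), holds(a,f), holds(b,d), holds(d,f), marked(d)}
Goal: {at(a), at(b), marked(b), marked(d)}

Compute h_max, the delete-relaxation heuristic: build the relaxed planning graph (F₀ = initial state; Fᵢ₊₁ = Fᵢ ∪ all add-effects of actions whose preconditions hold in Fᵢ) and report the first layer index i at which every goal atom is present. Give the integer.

F0 = init (6 atoms)
F1 = F0 ∪ {at(d), holds(d,d), holds(f,f), inpos(f), marked(a), marked(b)}  (12 atoms)
F2 = F1 ∪ {at(a), at(f), holds(a,d), holds(d,a), holds(f,a), holds(f,d), inpos(a), inpos(d)}  (20 atoms)
goal ⊆ F2  ⇒  h_max = 2

2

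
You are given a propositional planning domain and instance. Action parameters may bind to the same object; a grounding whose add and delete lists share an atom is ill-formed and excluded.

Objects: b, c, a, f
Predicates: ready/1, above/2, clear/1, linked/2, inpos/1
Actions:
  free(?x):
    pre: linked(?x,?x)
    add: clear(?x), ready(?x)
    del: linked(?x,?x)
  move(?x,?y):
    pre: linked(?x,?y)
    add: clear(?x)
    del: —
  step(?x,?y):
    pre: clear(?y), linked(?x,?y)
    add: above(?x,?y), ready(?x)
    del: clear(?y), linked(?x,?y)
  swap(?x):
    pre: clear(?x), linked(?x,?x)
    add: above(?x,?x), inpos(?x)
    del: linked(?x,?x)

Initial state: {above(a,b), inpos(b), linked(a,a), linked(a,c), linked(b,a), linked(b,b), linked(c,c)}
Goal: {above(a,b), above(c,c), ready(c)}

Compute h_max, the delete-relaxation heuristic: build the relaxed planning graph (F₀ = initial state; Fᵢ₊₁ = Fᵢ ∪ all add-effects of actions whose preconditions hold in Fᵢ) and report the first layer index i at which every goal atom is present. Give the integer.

F0 = init (7 atoms)
F1 = F0 ∪ {clear(a), clear(b), clear(c), ready(a), ready(b), ready(c)}  (13 atoms)
F2 = F1 ∪ {above(a,a), above(a,c), above(b,a), above(b,b), above(c,c), inpos(a), inpos(c)}  (20 atoms)
goal ⊆ F2  ⇒  h_max = 2

2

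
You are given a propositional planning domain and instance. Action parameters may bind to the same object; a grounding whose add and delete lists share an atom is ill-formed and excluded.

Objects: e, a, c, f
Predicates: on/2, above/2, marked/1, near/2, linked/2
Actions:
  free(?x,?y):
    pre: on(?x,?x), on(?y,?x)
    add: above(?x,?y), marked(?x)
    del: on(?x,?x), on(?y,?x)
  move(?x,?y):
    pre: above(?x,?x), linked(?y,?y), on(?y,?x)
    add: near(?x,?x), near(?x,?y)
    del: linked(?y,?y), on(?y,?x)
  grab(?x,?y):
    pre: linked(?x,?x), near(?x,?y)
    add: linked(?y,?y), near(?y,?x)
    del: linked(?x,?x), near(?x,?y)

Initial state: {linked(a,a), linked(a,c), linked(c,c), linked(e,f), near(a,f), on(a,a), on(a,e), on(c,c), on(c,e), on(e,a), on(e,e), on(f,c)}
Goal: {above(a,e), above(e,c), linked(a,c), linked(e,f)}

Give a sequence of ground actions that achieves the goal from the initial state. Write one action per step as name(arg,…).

free(e,c); free(a,e)

1. free(e,c)  →  {above(e,c), linked(a,a), linked(a,c), linked(c,c), linked(e,f), marked(e), near(a,f), on(a,a), on(a,e), on(c,c), on(e,a), on(f,c)}
2. free(a,e)  →  {above(a,e), above(e,c), linked(a,a), linked(a,c), linked(c,c), linked(e,f), marked(a), marked(e), near(a,f), on(a,e), on(c,c), on(f,c)}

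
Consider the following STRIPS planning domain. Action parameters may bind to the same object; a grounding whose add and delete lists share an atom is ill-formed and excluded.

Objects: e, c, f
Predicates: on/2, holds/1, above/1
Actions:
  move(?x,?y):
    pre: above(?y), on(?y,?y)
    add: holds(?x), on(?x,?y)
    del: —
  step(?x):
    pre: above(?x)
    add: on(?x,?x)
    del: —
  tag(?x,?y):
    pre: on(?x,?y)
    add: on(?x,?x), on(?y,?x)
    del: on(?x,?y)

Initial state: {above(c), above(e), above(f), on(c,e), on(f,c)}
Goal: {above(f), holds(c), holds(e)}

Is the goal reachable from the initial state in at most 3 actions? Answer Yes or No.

Yes

1. step(e)  →  {above(c), above(e), above(f), on(c,e), on(e,e), on(f,c)}
2. move(e,e)  →  {above(c), above(e), above(f), holds(e), on(c,e), on(e,e), on(f,c)}
3. move(c,e)  →  {above(c), above(e), above(f), holds(c), holds(e), on(c,e), on(e,e), on(f,c)}
optimal plan length = 3; 3 ≤ 3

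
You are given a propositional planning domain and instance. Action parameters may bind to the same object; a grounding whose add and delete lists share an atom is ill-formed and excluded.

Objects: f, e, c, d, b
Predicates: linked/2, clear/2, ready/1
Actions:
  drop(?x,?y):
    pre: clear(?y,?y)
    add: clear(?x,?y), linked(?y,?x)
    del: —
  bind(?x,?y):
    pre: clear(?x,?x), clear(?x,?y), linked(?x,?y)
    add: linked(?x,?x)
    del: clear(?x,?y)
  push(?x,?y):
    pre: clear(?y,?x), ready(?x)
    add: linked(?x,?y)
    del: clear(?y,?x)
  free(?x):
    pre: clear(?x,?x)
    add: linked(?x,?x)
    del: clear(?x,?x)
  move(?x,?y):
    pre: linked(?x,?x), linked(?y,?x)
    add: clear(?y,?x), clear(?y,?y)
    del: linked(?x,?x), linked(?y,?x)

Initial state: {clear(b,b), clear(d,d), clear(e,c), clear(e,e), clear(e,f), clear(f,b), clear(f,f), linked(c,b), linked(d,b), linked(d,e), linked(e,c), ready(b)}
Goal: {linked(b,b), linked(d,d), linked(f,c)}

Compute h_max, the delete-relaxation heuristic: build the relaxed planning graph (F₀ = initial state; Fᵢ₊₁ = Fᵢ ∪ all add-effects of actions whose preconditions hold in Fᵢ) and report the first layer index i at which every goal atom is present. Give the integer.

F0 = init (12 atoms)
F1 = F0 ∪ {clear(b,d), clear(b,e), clear(b,f), clear(c,b), clear(c,d), clear(c,e), clear(c,f), clear(d,b), clear(d,e), clear(d,f), clear(e,b), clear(e,d), clear(f,d), clear(f,e), linked(b,b), linked(b,c), linked(b,d), linked(b,e), linked(b,f), linked(d,c), linked(d,d), linked(d,f), linked(e,b), linked(e,d), linked(e,e), linked(e,f), linked(f,b), linked(f,c), linked(f,d), linked(f,e), linked(f,f)}  (43 atoms)
goal ⊆ F1  ⇒  h_max = 1

1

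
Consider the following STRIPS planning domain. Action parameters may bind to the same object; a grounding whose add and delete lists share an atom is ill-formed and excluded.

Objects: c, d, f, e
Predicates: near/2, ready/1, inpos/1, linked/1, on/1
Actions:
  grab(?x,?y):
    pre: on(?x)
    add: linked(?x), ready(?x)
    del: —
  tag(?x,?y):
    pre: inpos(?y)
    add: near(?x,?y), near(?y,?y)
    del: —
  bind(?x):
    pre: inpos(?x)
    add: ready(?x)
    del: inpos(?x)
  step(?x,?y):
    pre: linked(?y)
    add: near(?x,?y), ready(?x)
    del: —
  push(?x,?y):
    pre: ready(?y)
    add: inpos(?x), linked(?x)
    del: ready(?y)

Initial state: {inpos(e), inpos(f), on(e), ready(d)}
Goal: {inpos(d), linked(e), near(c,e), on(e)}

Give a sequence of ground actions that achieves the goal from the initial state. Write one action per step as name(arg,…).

1. grab(e,c)  →  {inpos(e), inpos(f), linked(e), on(e), ready(d), ready(e)}
2. tag(c,e)  →  {inpos(e), inpos(f), linked(e), near(c,e), near(e,e), on(e), ready(d), ready(e)}
3. push(d,d)  →  {inpos(d), inpos(e), inpos(f), linked(d), linked(e), near(c,e), near(e,e), on(e), ready(e)}

grab(e,c); tag(c,e); push(d,d)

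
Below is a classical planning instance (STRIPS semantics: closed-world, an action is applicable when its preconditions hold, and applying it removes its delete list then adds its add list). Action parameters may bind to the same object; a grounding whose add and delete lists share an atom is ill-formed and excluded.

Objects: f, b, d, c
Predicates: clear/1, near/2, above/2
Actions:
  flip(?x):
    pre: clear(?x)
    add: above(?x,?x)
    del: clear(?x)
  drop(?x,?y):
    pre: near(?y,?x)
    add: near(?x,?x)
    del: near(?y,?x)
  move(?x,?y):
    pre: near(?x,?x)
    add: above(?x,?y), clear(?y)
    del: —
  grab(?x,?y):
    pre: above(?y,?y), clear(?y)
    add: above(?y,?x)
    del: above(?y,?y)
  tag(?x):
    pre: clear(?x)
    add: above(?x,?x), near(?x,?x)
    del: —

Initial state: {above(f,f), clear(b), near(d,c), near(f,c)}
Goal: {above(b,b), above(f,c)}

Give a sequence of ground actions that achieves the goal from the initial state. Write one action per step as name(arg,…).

tag(b); move(b,f); grab(c,f)

1. tag(b)  →  {above(b,b), above(f,f), clear(b), near(b,b), near(d,c), near(f,c)}
2. move(b,f)  →  {above(b,b), above(b,f), above(f,f), clear(b), clear(f), near(b,b), near(d,c), near(f,c)}
3. grab(c,f)  →  {above(b,b), above(b,f), above(f,c), clear(b), clear(f), near(b,b), near(d,c), near(f,c)}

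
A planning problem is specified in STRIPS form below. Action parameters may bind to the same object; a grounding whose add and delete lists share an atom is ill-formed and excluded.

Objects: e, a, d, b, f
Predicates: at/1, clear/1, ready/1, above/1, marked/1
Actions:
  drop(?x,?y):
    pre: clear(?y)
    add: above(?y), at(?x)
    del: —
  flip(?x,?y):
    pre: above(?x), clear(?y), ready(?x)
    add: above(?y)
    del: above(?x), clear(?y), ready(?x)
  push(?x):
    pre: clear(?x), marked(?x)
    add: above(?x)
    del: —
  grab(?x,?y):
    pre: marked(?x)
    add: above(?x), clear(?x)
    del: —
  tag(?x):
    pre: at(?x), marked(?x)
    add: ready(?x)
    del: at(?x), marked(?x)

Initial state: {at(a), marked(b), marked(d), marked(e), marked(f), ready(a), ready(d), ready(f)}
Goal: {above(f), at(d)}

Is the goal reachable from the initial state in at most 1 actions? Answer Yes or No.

No

1. grab(f,e)  →  {above(f), at(a), clear(f), marked(b), marked(d), marked(e), marked(f), ready(a), ready(d), ready(f)}
2. drop(d,f)  →  {above(f), at(a), at(d), clear(f), marked(b), marked(d), marked(e), marked(f), ready(a), ready(d), ready(f)}
optimal plan length = 2; 2 > 1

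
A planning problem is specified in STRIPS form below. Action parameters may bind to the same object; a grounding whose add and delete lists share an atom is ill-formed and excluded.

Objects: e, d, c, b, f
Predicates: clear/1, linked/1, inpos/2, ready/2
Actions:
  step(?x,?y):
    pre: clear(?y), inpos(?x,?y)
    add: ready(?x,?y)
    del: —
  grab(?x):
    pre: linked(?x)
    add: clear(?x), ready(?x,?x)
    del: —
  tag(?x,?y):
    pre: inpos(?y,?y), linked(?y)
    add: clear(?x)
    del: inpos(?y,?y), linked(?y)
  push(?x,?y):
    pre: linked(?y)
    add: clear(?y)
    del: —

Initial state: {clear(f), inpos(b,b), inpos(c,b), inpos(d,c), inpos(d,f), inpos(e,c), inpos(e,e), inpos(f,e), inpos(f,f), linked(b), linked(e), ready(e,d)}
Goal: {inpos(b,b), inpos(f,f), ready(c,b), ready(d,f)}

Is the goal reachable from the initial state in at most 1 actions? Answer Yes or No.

No

1. step(d,f)  →  {clear(f), inpos(b,b), inpos(c,b), inpos(d,c), inpos(d,f), inpos(e,c), inpos(e,e), inpos(f,e), inpos(f,f), linked(b), linked(e), ready(d,f), ready(e,d)}
2. grab(b)  →  {clear(b), clear(f), inpos(b,b), inpos(c,b), inpos(d,c), inpos(d,f), inpos(e,c), inpos(e,e), inpos(f,e), inpos(f,f), linked(b), linked(e), ready(b,b), ready(d,f), ready(e,d)}
3. step(c,b)  →  {clear(b), clear(f), inpos(b,b), inpos(c,b), inpos(d,c), inpos(d,f), inpos(e,c), inpos(e,e), inpos(f,e), inpos(f,f), linked(b), linked(e), ready(b,b), ready(c,b), ready(d,f), ready(e,d)}
optimal plan length = 3; 3 > 1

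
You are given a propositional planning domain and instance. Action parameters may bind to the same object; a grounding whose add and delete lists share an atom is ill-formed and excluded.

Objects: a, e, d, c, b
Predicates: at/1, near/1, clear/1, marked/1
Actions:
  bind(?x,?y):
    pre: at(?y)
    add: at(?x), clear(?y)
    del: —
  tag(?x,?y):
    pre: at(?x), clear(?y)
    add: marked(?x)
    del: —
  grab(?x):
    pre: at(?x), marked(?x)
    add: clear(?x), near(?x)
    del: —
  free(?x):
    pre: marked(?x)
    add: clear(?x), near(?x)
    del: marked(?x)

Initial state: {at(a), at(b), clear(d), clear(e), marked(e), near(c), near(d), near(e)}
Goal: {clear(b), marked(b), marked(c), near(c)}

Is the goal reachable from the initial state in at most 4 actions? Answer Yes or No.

1. bind(c,b)  →  {at(a), at(b), at(c), clear(b), clear(d), clear(e), marked(e), near(c), near(d), near(e)}
2. tag(c,e)  →  {at(a), at(b), at(c), clear(b), clear(d), clear(e), marked(c), marked(e), near(c), near(d), near(e)}
3. tag(b,e)  →  {at(a), at(b), at(c), clear(b), clear(d), clear(e), marked(b), marked(c), marked(e), near(c), near(d), near(e)}
optimal plan length = 3; 3 ≤ 4

Yes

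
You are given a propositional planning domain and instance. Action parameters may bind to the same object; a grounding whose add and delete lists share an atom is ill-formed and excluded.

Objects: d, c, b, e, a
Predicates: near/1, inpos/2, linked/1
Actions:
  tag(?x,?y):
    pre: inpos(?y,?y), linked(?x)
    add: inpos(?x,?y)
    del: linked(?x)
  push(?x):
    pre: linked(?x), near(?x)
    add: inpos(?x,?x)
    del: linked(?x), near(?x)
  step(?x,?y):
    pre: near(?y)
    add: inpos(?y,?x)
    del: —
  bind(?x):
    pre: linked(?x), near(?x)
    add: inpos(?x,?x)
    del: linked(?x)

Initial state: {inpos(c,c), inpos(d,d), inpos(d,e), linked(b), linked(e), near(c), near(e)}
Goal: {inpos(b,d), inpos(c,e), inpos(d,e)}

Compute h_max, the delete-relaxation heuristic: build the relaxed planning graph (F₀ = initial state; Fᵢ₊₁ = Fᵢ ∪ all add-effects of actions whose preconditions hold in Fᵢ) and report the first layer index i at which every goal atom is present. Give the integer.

1

F0 = init (7 atoms)
F1 = F0 ∪ {inpos(b,c), inpos(b,d), inpos(c,a), inpos(c,b), inpos(c,d), inpos(c,e), inpos(e,a), inpos(e,b), inpos(e,c), inpos(e,d), inpos(e,e)}  (18 atoms)
goal ⊆ F1  ⇒  h_max = 1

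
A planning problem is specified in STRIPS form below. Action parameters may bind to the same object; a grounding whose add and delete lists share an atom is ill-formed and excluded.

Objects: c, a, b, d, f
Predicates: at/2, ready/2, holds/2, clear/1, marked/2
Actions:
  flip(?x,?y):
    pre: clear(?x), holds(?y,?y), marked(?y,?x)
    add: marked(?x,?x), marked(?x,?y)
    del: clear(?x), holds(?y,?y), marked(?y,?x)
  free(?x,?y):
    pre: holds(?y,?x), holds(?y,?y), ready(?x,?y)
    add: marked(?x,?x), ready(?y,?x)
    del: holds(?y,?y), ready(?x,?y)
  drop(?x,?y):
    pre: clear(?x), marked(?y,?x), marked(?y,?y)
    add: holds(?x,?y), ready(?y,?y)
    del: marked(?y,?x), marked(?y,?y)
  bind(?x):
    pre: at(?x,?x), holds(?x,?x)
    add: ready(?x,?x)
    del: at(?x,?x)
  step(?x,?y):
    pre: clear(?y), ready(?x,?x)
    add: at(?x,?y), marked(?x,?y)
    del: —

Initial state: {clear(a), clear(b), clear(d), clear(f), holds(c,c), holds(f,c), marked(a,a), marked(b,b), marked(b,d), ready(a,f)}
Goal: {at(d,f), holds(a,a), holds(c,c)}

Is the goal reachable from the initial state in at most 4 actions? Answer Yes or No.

1. drop(a,a)  →  {clear(a), clear(b), clear(d), clear(f), holds(a,a), holds(c,c), holds(f,c), marked(b,b), marked(b,d), ready(a,a), ready(a,f)}
2. drop(b,b)  →  {clear(a), clear(b), clear(d), clear(f), holds(a,a), holds(b,b), holds(c,c), holds(f,c), marked(b,d), ready(a,a), ready(a,f), ready(b,b)}
3. flip(d,b)  →  {clear(a), clear(b), clear(f), holds(a,a), holds(c,c), holds(f,c), marked(d,b), marked(d,d), ready(a,a), ready(a,f), ready(b,b)}
4. drop(b,d)  →  {clear(a), clear(b), clear(f), holds(a,a), holds(b,d), holds(c,c), holds(f,c), ready(a,a), ready(a,f), ready(b,b), ready(d,d)}
5. step(d,f)  →  {at(d,f), clear(a), clear(b), clear(f), holds(a,a), holds(b,d), holds(c,c), holds(f,c), marked(d,f), ready(a,a), ready(a,f), ready(b,b), ready(d,d)}
optimal plan length = 5; 5 > 4

No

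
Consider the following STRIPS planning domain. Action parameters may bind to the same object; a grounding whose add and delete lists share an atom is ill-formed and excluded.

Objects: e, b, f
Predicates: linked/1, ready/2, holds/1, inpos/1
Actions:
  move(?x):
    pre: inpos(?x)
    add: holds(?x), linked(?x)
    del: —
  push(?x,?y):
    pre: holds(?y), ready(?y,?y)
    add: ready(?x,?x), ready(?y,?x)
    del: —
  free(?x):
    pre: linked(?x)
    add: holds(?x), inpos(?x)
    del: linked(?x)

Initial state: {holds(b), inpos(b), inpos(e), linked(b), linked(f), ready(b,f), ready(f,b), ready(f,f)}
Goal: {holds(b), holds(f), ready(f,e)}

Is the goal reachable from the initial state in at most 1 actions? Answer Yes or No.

1. free(f)  →  {holds(b), holds(f), inpos(b), inpos(e), inpos(f), linked(b), ready(b,f), ready(f,b), ready(f,f)}
2. push(e,f)  →  {holds(b), holds(f), inpos(b), inpos(e), inpos(f), linked(b), ready(b,f), ready(e,e), ready(f,b), ready(f,e), ready(f,f)}
optimal plan length = 2; 2 > 1

No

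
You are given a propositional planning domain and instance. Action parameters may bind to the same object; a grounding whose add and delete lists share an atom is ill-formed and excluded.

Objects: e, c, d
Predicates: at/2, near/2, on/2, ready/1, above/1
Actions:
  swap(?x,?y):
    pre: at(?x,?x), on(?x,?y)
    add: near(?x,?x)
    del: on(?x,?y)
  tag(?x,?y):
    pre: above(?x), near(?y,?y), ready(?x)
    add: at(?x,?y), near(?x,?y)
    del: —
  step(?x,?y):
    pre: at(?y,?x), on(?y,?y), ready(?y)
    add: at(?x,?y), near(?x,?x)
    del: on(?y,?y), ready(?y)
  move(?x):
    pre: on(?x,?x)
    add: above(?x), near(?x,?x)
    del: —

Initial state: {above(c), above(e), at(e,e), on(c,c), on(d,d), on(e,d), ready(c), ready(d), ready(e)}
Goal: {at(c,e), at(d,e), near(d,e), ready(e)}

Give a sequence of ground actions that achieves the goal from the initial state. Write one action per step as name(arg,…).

1. swap(e,d)  →  {above(c), above(e), at(e,e), near(e,e), on(c,c), on(d,d), ready(c), ready(d), ready(e)}
2. tag(c,e)  →  {above(c), above(e), at(c,e), at(e,e), near(c,e), near(e,e), on(c,c), on(d,d), ready(c), ready(d), ready(e)}
3. move(d)  →  {above(c), above(d), above(e), at(c,e), at(e,e), near(c,e), near(d,d), near(e,e), on(c,c), on(d,d), ready(c), ready(d), ready(e)}
4. tag(d,e)  →  {above(c), above(d), above(e), at(c,e), at(d,e), at(e,e), near(c,e), near(d,d), near(d,e), near(e,e), on(c,c), on(d,d), ready(c), ready(d), ready(e)}

swap(e,d); tag(c,e); move(d); tag(d,e)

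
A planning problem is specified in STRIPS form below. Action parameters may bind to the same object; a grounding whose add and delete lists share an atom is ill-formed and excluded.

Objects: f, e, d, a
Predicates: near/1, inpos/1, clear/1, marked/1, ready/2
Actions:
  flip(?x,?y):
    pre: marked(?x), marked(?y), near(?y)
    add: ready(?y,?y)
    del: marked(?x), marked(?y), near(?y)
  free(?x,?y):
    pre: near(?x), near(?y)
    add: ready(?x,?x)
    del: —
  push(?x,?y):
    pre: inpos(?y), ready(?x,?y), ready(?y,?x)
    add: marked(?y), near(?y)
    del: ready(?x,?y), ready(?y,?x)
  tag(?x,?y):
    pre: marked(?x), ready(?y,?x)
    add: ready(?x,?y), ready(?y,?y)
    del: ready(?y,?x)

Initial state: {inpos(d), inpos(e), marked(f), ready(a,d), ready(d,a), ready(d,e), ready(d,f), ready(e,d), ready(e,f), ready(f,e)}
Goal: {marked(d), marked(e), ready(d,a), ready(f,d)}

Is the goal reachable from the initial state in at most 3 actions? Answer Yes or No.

Yes

1. push(f,e)  →  {inpos(d), inpos(e), marked(e), marked(f), near(e), ready(a,d), ready(d,a), ready(d,e), ready(d,f), ready(e,d)}
2. push(e,d)  →  {inpos(d), inpos(e), marked(d), marked(e), marked(f), near(d), near(e), ready(a,d), ready(d,a), ready(d,f)}
3. tag(f,d)  →  {inpos(d), inpos(e), marked(d), marked(e), marked(f), near(d), near(e), ready(a,d), ready(d,a), ready(d,d), ready(f,d)}
optimal plan length = 3; 3 ≤ 3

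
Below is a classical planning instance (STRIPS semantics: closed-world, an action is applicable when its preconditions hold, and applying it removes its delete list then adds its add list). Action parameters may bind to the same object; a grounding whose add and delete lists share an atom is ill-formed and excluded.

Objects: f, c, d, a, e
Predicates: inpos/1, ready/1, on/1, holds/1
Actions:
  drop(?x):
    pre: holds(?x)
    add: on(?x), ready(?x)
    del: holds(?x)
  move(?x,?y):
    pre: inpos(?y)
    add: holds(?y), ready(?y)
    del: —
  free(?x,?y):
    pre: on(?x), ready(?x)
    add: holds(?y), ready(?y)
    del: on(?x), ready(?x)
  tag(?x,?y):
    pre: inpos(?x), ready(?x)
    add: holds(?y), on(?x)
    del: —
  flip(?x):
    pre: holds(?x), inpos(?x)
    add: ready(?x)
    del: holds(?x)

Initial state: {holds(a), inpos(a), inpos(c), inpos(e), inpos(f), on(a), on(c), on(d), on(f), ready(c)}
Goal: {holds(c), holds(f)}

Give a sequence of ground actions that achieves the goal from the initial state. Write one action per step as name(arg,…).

move(f,f); move(f,c)

1. move(f,f)  →  {holds(a), holds(f), inpos(a), inpos(c), inpos(e), inpos(f), on(a), on(c), on(d), on(f), ready(c), ready(f)}
2. move(f,c)  →  {holds(a), holds(c), holds(f), inpos(a), inpos(c), inpos(e), inpos(f), on(a), on(c), on(d), on(f), ready(c), ready(f)}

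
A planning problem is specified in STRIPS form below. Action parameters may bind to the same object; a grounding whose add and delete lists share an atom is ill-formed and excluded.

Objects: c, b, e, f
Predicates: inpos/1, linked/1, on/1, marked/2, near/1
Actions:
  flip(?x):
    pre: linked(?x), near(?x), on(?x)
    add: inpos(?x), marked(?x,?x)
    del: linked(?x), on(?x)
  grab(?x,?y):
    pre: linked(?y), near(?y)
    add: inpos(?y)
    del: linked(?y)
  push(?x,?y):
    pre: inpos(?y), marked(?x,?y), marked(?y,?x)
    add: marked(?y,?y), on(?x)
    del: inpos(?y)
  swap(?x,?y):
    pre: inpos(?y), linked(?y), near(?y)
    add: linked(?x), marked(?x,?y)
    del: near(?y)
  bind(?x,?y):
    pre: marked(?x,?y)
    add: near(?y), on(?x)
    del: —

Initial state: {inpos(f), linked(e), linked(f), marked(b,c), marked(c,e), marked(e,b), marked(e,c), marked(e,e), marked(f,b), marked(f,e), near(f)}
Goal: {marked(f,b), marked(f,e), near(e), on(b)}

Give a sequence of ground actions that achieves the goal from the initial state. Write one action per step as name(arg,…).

1. bind(c,e)  →  {inpos(f), linked(e), linked(f), marked(b,c), marked(c,e), marked(e,b), marked(e,c), marked(e,e), marked(f,b), marked(f,e), near(e), near(f), on(c)}
2. bind(b,c)  →  {inpos(f), linked(e), linked(f), marked(b,c), marked(c,e), marked(e,b), marked(e,c), marked(e,e), marked(f,b), marked(f,e), near(c), near(e), near(f), on(b), on(c)}

bind(c,e); bind(b,c)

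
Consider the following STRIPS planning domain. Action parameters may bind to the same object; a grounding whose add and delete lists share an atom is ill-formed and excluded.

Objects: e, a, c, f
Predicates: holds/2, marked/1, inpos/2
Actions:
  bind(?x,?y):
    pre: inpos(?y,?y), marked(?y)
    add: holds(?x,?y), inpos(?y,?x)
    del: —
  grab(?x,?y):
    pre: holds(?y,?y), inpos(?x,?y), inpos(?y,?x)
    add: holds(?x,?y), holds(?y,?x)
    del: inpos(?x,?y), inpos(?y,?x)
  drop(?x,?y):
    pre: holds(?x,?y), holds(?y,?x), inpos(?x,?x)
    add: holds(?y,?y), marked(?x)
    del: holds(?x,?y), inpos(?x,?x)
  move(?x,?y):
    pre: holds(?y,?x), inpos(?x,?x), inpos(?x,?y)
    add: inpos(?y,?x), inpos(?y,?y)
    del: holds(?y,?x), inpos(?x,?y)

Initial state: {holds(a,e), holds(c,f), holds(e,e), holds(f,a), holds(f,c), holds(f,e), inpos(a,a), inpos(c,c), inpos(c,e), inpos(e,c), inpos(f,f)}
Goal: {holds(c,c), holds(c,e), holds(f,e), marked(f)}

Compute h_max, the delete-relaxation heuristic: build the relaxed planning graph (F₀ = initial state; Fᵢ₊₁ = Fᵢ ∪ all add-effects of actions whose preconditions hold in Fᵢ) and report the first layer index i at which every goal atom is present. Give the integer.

1

F0 = init (11 atoms)
F1 = F0 ∪ {holds(c,c), holds(c,e), holds(e,c), holds(f,f), marked(c), marked(f)}  (17 atoms)
goal ⊆ F1  ⇒  h_max = 1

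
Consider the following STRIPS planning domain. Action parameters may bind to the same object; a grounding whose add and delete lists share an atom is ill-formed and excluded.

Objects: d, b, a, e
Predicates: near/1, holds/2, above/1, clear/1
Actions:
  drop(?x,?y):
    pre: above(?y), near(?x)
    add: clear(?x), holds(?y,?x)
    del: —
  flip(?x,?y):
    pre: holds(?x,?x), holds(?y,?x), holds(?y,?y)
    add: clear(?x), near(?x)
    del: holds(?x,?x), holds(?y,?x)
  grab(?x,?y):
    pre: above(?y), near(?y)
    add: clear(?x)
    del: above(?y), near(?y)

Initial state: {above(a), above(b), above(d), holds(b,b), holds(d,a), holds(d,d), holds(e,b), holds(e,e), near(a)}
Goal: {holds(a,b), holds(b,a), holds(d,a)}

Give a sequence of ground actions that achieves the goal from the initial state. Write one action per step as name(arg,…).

drop(a,b); flip(b,b); drop(b,a)

1. drop(a,b)  →  {above(a), above(b), above(d), clear(a), holds(b,a), holds(b,b), holds(d,a), holds(d,d), holds(e,b), holds(e,e), near(a)}
2. flip(b,b)  →  {above(a), above(b), above(d), clear(a), clear(b), holds(b,a), holds(d,a), holds(d,d), holds(e,b), holds(e,e), near(a), near(b)}
3. drop(b,a)  →  {above(a), above(b), above(d), clear(a), clear(b), holds(a,b), holds(b,a), holds(d,a), holds(d,d), holds(e,b), holds(e,e), near(a), near(b)}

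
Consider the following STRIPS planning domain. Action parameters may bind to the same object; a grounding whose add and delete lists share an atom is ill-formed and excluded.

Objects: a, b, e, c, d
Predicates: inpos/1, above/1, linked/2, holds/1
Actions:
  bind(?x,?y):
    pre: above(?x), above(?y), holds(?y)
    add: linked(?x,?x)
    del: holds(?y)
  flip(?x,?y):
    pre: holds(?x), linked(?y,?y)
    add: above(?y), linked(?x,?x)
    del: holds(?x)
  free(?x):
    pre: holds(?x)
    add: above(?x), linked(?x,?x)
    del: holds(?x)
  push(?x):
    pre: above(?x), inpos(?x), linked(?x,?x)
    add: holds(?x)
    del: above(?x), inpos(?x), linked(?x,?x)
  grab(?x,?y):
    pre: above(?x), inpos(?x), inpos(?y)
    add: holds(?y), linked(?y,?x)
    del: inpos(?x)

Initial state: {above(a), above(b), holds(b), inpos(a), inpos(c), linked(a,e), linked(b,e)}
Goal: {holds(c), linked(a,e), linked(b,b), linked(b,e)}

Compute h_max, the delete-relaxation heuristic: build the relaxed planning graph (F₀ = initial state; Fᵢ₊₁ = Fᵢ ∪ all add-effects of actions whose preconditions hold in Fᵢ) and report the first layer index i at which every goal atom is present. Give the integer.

1

F0 = init (7 atoms)
F1 = F0 ∪ {holds(a), holds(c), linked(a,a), linked(b,b), linked(c,a)}  (12 atoms)
goal ⊆ F1  ⇒  h_max = 1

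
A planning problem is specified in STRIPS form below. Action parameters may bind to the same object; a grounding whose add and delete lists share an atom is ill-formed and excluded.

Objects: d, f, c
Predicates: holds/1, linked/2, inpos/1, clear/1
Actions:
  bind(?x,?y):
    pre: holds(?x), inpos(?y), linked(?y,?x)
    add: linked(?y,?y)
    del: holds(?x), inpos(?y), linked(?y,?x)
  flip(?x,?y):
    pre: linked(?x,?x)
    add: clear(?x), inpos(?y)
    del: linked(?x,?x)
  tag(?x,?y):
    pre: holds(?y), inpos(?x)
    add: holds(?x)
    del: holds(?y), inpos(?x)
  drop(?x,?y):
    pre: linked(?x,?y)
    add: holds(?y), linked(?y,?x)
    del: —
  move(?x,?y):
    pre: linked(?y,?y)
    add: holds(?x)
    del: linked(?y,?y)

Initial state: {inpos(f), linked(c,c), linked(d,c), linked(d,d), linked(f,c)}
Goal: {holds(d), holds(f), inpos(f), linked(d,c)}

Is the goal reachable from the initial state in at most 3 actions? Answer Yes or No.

1. drop(d,d)  →  {holds(d), inpos(f), linked(c,c), linked(d,c), linked(d,d), linked(f,c)}
2. move(f,d)  →  {holds(d), holds(f), inpos(f), linked(c,c), linked(d,c), linked(f,c)}
optimal plan length = 2; 2 ≤ 3

Yes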